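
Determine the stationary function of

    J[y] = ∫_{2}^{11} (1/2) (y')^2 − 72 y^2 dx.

The Lagrangian is L = (1/2) (y')^2 − 72 y^2.
Compute ∂L/∂y = -144y, ∂L/∂y' = y'.
The Euler-Lagrange equation d/dx(∂L/∂y') − ∂L/∂y = 0 reduces to
    y'' + 144 y = 0.
Its general solution is
    y(x) = A sin(12x) + B cos(12x),
with A, B fixed by the endpoint conditions.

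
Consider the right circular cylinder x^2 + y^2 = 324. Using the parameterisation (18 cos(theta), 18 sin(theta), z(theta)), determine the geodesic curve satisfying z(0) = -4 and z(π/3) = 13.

Parameterise the cylinder of radius R = 18 as
    r(θ) = (18 cos θ, 18 sin θ, z(θ)).
The arc-length element is
    ds = sqrt(324 + (dz/dθ)^2) dθ,
so the Lagrangian is L = sqrt(324 + z'^2).
L depends on z' only, not on z or θ, so ∂L/∂z = 0 and
    ∂L/∂z' = z' / sqrt(324 + z'^2).
The Euler-Lagrange equation gives
    d/dθ( z' / sqrt(324 + z'^2) ) = 0,
so z' is constant. Integrating once:
    z(θ) = a θ + b,
a helix on the cylinder (a straight line when the cylinder is unrolled). The constants a, b are determined by the endpoint conditions.
With endpoint conditions z(0) = -4 and z(π/3) = 13: from z(0) = b we get b = -4, and a·π/3 + -4 = 13 gives a = 51/π, so
    z(θ) = (51/π) θ − 4.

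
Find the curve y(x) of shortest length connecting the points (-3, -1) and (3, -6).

Arc-length functional: J[y] = ∫ sqrt(1 + (y')^2) dx.
Lagrangian L = sqrt(1 + (y')^2) has no explicit y dependence, so ∂L/∂y = 0 and the Euler-Lagrange equation gives
    d/dx( y' / sqrt(1 + (y')^2) ) = 0  ⇒  y' / sqrt(1 + (y')^2) = const.
Hence y' is constant, so y(x) is affine.
Fitting the endpoints (-3, -1) and (3, -6):
    slope m = ((-6) − (-1)) / (3 − (-3)) = -5/6,
    intercept c = (-1) − m·(-3) = -7/2.
Extremal: y(x) = (-5/6) x - 7/2.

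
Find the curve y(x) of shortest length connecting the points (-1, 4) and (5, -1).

Arc-length functional: J[y] = ∫ sqrt(1 + (y')^2) dx.
Lagrangian L = sqrt(1 + (y')^2) has no explicit y dependence, so ∂L/∂y = 0 and the Euler-Lagrange equation gives
    d/dx( y' / sqrt(1 + (y')^2) ) = 0  ⇒  y' / sqrt(1 + (y')^2) = const.
Hence y' is constant, so y(x) is affine.
Fitting the endpoints (-1, 4) and (5, -1):
    slope m = ((-1) − 4) / (5 − (-1)) = -5/6,
    intercept c = 4 − m·(-1) = 19/6.
Extremal: y(x) = (-5/6) x + 19/6.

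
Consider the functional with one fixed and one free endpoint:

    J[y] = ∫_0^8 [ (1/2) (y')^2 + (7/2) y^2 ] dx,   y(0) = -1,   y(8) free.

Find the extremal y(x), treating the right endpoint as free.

The Lagrangian L = (1/2) (y')^2 + (7/2) y^2 gives
    ∂L/∂y = 7 y,   ∂L/∂y' = y'.
Euler-Lagrange: y'' − 7 y = 0.
With k = sqrt(7), the general solution is
    y(x) = A cosh(sqrt(7) x) + B sinh(sqrt(7) x).
Fixed left endpoint y(0) = -1 ⇒ A = -1.
The right endpoint x = 8 is free, so the natural (transversality) condition is ∂L/∂y' |_{x=8} = 0, i.e. y'(8) = 0.
Compute y'(x) = A k sinh(k x) + B k cosh(k x), so
    y'(8) = A k sinh(k·8) + B k cosh(k·8) = 0
    ⇒ B = −A tanh(k·8) = tanh(sqrt(7)·8).
Therefore the extremal is
    y(x) = −cosh(sqrt(7) x) + tanh(sqrt(7)·8) sinh(sqrt(7) x).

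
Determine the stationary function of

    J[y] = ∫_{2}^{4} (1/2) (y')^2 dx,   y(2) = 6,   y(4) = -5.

The Lagrangian is L = (1/2) (y')^2.
Compute ∂L/∂y = 0, ∂L/∂y' = y'.
The Euler-Lagrange equation d/dx(∂L/∂y') − ∂L/∂y = 0 reduces to
    y'' = 0.
Its general solution is
    y(x) = A x + B,
with A, B fixed by the endpoint conditions.
Applying the endpoint conditions y(2) = 6 and y(4) = -5: solve A·2 + B = 6 and A·4 + B = -5. Subtracting gives A(4 − 2) = -5 − 6, so A = -11/2, and B = 6 − A·2 = 17. Therefore
    y(x) = (-11/2) x + 17.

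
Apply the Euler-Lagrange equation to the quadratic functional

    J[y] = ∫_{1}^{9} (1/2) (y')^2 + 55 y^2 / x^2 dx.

The Lagrangian is L = (1/2) (y')^2 + 55 y^2 / x^2.
Compute ∂L/∂y = 110y/x^2, ∂L/∂y' = y'.
The Euler-Lagrange equation d/dx(∂L/∂y') − ∂L/∂y = 0 reduces to
    y'' − 110/x^2 · y = 0  (x > 0).
Its general solution is
    y(x) = A x^11 + B x^(-10),
with A, B fixed by the endpoint conditions.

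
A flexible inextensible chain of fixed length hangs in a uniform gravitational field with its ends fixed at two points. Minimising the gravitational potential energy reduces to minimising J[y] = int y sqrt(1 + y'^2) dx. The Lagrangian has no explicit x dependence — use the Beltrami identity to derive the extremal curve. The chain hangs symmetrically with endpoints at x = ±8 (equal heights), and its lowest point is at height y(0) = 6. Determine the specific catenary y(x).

The Lagrangian L(y, y') = y sqrt(1 + y'^2) has no explicit x dependence, so the Beltrami identity applies:
    L − y' ∂L/∂y' = C.
Compute ∂L/∂y' = y · y' / sqrt(1 + y'^2). Then
    L − y' ∂L/∂y'
    = y sqrt(1 + y'^2) − y · y'^2 / sqrt(1 + y'^2)
    = y (1 + y'^2 − y'^2) / sqrt(1 + y'^2)
    = y / sqrt(1 + y'^2) = C.
Squaring gives y^2 = C^2 (1 + y'^2), i.e.
    y'^2 = y^2 / C^2 − 1.
Separating variables,
    dy / sqrt(y^2 − C^2) = dx / C,
and integrating gives arccosh(y / C) = (x − a)/C, so
    y(x) = C cosh((x − a)/C),
the catenary. The constants C and a are fixed by the two endpoint conditions (and, for the hanging-chain problem, the length constraint selects C).
Now fit the given data. The endpoints x = ±8 are symmetric at equal height, so the catenary is even about its minimum: a = 0 and y(x) = C cosh(x/C). The lowest point is y(0) = C cosh(0) = C, and we are told y(0) = 6, so C = 6. Therefore
    y(x) = 6 cosh(x/6),
and at the endpoints
    y(±8) = 6 cosh(8/6).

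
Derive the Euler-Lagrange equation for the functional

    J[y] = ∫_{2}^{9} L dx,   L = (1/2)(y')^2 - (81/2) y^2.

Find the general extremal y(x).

The Lagrangian is L = (1/2)(y')^2 - (81/2) y^2.
∂L/∂y = -81y.
∂L/∂y' = y'.
The Euler-Lagrange equation d/dx(∂L/∂y') − ∂L/∂y = 0 becomes:
    y'' + 81 y = 0
General solution: y(x) = A sin(9x) + B cos(9x), where A and B are arbitrary constants fixed by the endpoint conditions.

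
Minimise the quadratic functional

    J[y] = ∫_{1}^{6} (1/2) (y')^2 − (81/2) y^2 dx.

The Lagrangian is L = (1/2) (y')^2 − (81/2) y^2.
Compute ∂L/∂y = -81y, ∂L/∂y' = y'.
The Euler-Lagrange equation d/dx(∂L/∂y') − ∂L/∂y = 0 reduces to
    y'' + 81 y = 0.
Its general solution is
    y(x) = A sin(9x) + B cos(9x),
with A, B fixed by the endpoint conditions.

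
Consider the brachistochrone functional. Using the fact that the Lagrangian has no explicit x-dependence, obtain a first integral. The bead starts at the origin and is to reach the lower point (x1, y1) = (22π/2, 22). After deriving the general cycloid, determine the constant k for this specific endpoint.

The Lagrangian L = sqrt((1 + y'^2) / y) has no explicit x dependence, so the Beltrami identity applies:
    L − y' ∂L/∂y' = C.
Compute ∂L/∂y' = y' / sqrt(y (1 + y'^2)).
Substitute:
    sqrt((1 + y'^2)/y) − y'·y' / sqrt(y (1 + y'^2))
    = (1 + y'^2) / sqrt(y (1 + y'^2)) − y'^2 / sqrt(y (1 + y'^2))
    = 1 / sqrt(y (1 + y'^2)) = C.
Squaring and rearranging gives the first integral
    y (1 + y'^2) = 1/C^2 =: k   (constant).
Solving this first-order ODE by the substitution
    y = (k/2)(1 − cos θ)
yields the cycloid parameterisation
    x(θ) = (k/2)(θ − sin θ),   y(θ) = (k/2)(1 − cos θ).
The constant k is fixed by the endpoint condition.
Now fit the given lower endpoint (x1, y1) = (22π/2, 22). At the bottom of the first arch (θ = π), the parametric equations give
    y(π) = (k/2)(1 − cos π) = k,
    x(π) = (k/2)(π − sin π) = kπ/2.
Matching y(π) = 22 gives k = 22, consistent with x(π) = 22π/2. Therefore the specific cycloid is
    x(θ) = (22/2)(θ − sin θ),   y(θ) = (22/2)(1 − cos θ).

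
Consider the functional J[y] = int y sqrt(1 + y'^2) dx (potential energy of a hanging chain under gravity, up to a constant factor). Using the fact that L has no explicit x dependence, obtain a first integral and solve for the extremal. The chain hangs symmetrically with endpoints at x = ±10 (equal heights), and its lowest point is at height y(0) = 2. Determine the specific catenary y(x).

The Lagrangian L(y, y') = y sqrt(1 + y'^2) has no explicit x dependence, so the Beltrami identity applies:
    L − y' ∂L/∂y' = C.
Compute ∂L/∂y' = y · y' / sqrt(1 + y'^2). Then
    L − y' ∂L/∂y'
    = y sqrt(1 + y'^2) − y · y'^2 / sqrt(1 + y'^2)
    = y (1 + y'^2 − y'^2) / sqrt(1 + y'^2)
    = y / sqrt(1 + y'^2) = C.
Squaring gives y^2 = C^2 (1 + y'^2), i.e.
    y'^2 = y^2 / C^2 − 1.
Separating variables,
    dy / sqrt(y^2 − C^2) = dx / C,
and integrating gives arccosh(y / C) = (x − a)/C, so
    y(x) = C cosh((x − a)/C),
the catenary. The constants C and a are fixed by the two endpoint conditions (and, for the hanging-chain problem, the length constraint selects C).
Now fit the given data. The endpoints x = ±10 are symmetric at equal height, so the catenary is even about its minimum: a = 0 and y(x) = C cosh(x/C). The lowest point is y(0) = C cosh(0) = C, and we are told y(0) = 2, so C = 2. Therefore
    y(x) = 2 cosh(x/2),
and at the endpoints
    y(±10) = 2 cosh(10/2).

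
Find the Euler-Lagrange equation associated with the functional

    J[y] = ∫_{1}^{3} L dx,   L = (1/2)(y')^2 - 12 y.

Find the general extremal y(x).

The Lagrangian is L = (1/2)(y')^2 - 12 y.
∂L/∂y = -12.
∂L/∂y' = y'.
The Euler-Lagrange equation d/dx(∂L/∂y') − ∂L/∂y = 0 becomes:
    y'' + 12 = 0
General solution: y(x) = -6 x^2 + A x + B, where A and B are arbitrary constants fixed by the endpoint conditions.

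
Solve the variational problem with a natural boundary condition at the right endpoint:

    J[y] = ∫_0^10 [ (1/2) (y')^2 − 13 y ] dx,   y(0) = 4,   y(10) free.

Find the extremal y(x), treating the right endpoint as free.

The Lagrangian L = (1/2) (y')^2 − 13 y gives
    ∂L/∂y = −13,   ∂L/∂y' = y'.
Euler-Lagrange: d/dx(y') − (−13) = 0, i.e. y'' + 13 = 0, so
    y(x) = −(13/2) x^2 + C1 x + C2.
Fixed left endpoint y(0) = 4 ⇒ C2 = 4.
The right endpoint x = 10 is free, so the natural (transversality) condition is ∂L/∂y' |_{x=10} = 0, i.e. y'(10) = 0.
Compute y'(x) = −13 x + C1, so y'(10) = −130 + C1 = 0 ⇒ C1 = 130.
Therefore the extremal is
    y(x) = −(13/2) x^2 + 130 x + 4.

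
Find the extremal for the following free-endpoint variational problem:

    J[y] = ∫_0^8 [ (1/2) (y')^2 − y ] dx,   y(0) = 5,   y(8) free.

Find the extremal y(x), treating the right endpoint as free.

The Lagrangian L = (1/2) (y')^2 − y gives
    ∂L/∂y = −1,   ∂L/∂y' = y'.
Euler-Lagrange: d/dx(y') − (−1) = 0, i.e. y'' + 1 = 0, so
    y(x) = −(1/2) x^2 + C1 x + C2.
Fixed left endpoint y(0) = 5 ⇒ C2 = 5.
The right endpoint x = 8 is free, so the natural (transversality) condition is ∂L/∂y' |_{x=8} = 0, i.e. y'(8) = 0.
Compute y'(x) = −1 x + C1, so y'(8) = −8 + C1 = 0 ⇒ C1 = 8.
Therefore the extremal is
    y(x) = −x^2/2 + 8 x + 5.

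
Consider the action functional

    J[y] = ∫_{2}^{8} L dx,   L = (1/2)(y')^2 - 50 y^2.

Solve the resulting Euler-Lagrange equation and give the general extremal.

The Lagrangian is L = (1/2)(y')^2 - 50 y^2.
∂L/∂y = -100y.
∂L/∂y' = y'.
The Euler-Lagrange equation d/dx(∂L/∂y') − ∂L/∂y = 0 becomes:
    y'' + 100 y = 0
General solution: y(x) = A sin(10x) + B cos(10x), where A and B are arbitrary constants fixed by the endpoint conditions.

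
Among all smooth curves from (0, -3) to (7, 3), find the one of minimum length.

Arc-length functional: J[y] = ∫ sqrt(1 + (y')^2) dx.
Lagrangian L = sqrt(1 + (y')^2) has no explicit y dependence, so ∂L/∂y = 0 and the Euler-Lagrange equation gives
    d/dx( y' / sqrt(1 + (y')^2) ) = 0  ⇒  y' / sqrt(1 + (y')^2) = const.
Hence y' is constant, so y(x) is affine.
Fitting the endpoints (0, -3) and (7, 3):
    slope m = (3 − (-3)) / (7 − 0) = 6/7,
    intercept c = (-3) − m·0 = -3.
Extremal: y(x) = (6/7) x - 3.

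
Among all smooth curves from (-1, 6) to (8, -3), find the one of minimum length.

Arc-length functional: J[y] = ∫ sqrt(1 + (y')^2) dx.
Lagrangian L = sqrt(1 + (y')^2) has no explicit y dependence, so ∂L/∂y = 0 and the Euler-Lagrange equation gives
    d/dx( y' / sqrt(1 + (y')^2) ) = 0  ⇒  y' / sqrt(1 + (y')^2) = const.
Hence y' is constant, so y(x) is affine.
Fitting the endpoints (-1, 6) and (8, -3):
    slope m = ((-3) − 6) / (8 − (-1)) = -1,
    intercept c = 6 − m·(-1) = 5.
Extremal: y(x) = -x + 5.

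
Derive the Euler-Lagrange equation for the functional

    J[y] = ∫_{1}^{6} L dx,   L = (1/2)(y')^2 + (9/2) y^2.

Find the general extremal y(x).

The Lagrangian is L = (1/2)(y')^2 + (9/2) y^2.
∂L/∂y = 9y.
∂L/∂y' = y'.
The Euler-Lagrange equation d/dx(∂L/∂y') − ∂L/∂y = 0 becomes:
    y'' - 9 y = 0
General solution: y(x) = A e^(3x) + B e^(-3x), where A and B are arbitrary constants fixed by the endpoint conditions.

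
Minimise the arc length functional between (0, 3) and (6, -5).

Arc-length functional: J[y] = ∫ sqrt(1 + (y')^2) dx.
Lagrangian L = sqrt(1 + (y')^2) has no explicit y dependence, so ∂L/∂y = 0 and the Euler-Lagrange equation gives
    d/dx( y' / sqrt(1 + (y')^2) ) = 0  ⇒  y' / sqrt(1 + (y')^2) = const.
Hence y' is constant, so y(x) is affine.
Fitting the endpoints (0, 3) and (6, -5):
    slope m = ((-5) − 3) / (6 − 0) = -4/3,
    intercept c = 3 − m·0 = 3.
Extremal: y(x) = (-4/3) x + 3.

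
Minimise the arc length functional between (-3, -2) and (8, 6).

Arc-length functional: J[y] = ∫ sqrt(1 + (y')^2) dx.
Lagrangian L = sqrt(1 + (y')^2) has no explicit y dependence, so ∂L/∂y = 0 and the Euler-Lagrange equation gives
    d/dx( y' / sqrt(1 + (y')^2) ) = 0  ⇒  y' / sqrt(1 + (y')^2) = const.
Hence y' is constant, so y(x) is affine.
Fitting the endpoints (-3, -2) and (8, 6):
    slope m = (6 − (-2)) / (8 − (-3)) = 8/11,
    intercept c = (-2) − m·(-3) = 2/11.
Extremal: y(x) = (8/11) x + 2/11.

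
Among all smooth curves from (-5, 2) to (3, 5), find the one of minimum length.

Arc-length functional: J[y] = ∫ sqrt(1 + (y')^2) dx.
Lagrangian L = sqrt(1 + (y')^2) has no explicit y dependence, so ∂L/∂y = 0 and the Euler-Lagrange equation gives
    d/dx( y' / sqrt(1 + (y')^2) ) = 0  ⇒  y' / sqrt(1 + (y')^2) = const.
Hence y' is constant, so y(x) is affine.
Fitting the endpoints (-5, 2) and (3, 5):
    slope m = (5 − 2) / (3 − (-5)) = 3/8,
    intercept c = 2 − m·(-5) = 31/8.
Extremal: y(x) = (3/8) x + 31/8.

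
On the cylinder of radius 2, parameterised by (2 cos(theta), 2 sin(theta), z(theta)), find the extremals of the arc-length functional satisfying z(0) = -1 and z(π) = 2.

Parameterise the cylinder of radius R = 2 as
    r(θ) = (2 cos θ, 2 sin θ, z(θ)).
The arc-length element is
    ds = sqrt(4 + (dz/dθ)^2) dθ,
so the Lagrangian is L = sqrt(4 + z'^2).
L depends on z' only, not on z or θ, so ∂L/∂z = 0 and
    ∂L/∂z' = z' / sqrt(4 + z'^2).
The Euler-Lagrange equation gives
    d/dθ( z' / sqrt(4 + z'^2) ) = 0,
so z' is constant. Integrating once:
    z(θ) = a θ + b,
a helix on the cylinder (a straight line when the cylinder is unrolled). The constants a, b are determined by the endpoint conditions.
With endpoint conditions z(0) = -1 and z(π) = 2: from z(0) = b we get b = -1, and a·π + -1 = 2 gives a = 3/π, so
    z(θ) = (3/π) θ − 1.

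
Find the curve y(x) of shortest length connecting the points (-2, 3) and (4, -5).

Arc-length functional: J[y] = ∫ sqrt(1 + (y')^2) dx.
Lagrangian L = sqrt(1 + (y')^2) has no explicit y dependence, so ∂L/∂y = 0 and the Euler-Lagrange equation gives
    d/dx( y' / sqrt(1 + (y')^2) ) = 0  ⇒  y' / sqrt(1 + (y')^2) = const.
Hence y' is constant, so y(x) is affine.
Fitting the endpoints (-2, 3) and (4, -5):
    slope m = ((-5) − 3) / (4 − (-2)) = -4/3,
    intercept c = 3 − m·(-2) = 1/3.
Extremal: y(x) = (-4/3) x + 1/3.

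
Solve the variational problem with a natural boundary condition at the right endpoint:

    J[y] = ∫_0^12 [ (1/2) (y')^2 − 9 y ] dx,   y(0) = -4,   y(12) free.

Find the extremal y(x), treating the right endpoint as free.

The Lagrangian L = (1/2) (y')^2 − 9 y gives
    ∂L/∂y = −9,   ∂L/∂y' = y'.
Euler-Lagrange: d/dx(y') − (−9) = 0, i.e. y'' + 9 = 0, so
    y(x) = −(9/2) x^2 + C1 x + C2.
Fixed left endpoint y(0) = -4 ⇒ C2 = -4.
The right endpoint x = 12 is free, so the natural (transversality) condition is ∂L/∂y' |_{x=12} = 0, i.e. y'(12) = 0.
Compute y'(x) = −9 x + C1, so y'(12) = −108 + C1 = 0 ⇒ C1 = 108.
Therefore the extremal is
    y(x) = −(9/2) x^2 + 108 x − 4.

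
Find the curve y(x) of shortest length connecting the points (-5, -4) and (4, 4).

Arc-length functional: J[y] = ∫ sqrt(1 + (y')^2) dx.
Lagrangian L = sqrt(1 + (y')^2) has no explicit y dependence, so ∂L/∂y = 0 and the Euler-Lagrange equation gives
    d/dx( y' / sqrt(1 + (y')^2) ) = 0  ⇒  y' / sqrt(1 + (y')^2) = const.
Hence y' is constant, so y(x) is affine.
Fitting the endpoints (-5, -4) and (4, 4):
    slope m = (4 − (-4)) / (4 − (-5)) = 8/9,
    intercept c = (-4) − m·(-5) = 4/9.
Extremal: y(x) = (8/9) x + 4/9.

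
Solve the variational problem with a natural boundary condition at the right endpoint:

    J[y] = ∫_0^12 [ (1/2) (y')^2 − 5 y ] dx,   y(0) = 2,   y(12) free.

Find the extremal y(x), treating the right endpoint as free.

The Lagrangian L = (1/2) (y')^2 − 5 y gives
    ∂L/∂y = −5,   ∂L/∂y' = y'.
Euler-Lagrange: d/dx(y') − (−5) = 0, i.e. y'' + 5 = 0, so
    y(x) = −(5/2) x^2 + C1 x + C2.
Fixed left endpoint y(0) = 2 ⇒ C2 = 2.
The right endpoint x = 12 is free, so the natural (transversality) condition is ∂L/∂y' |_{x=12} = 0, i.e. y'(12) = 0.
Compute y'(x) = −5 x + C1, so y'(12) = −60 + C1 = 0 ⇒ C1 = 60.
Therefore the extremal is
    y(x) = −(5/2) x^2 + 60 x + 2.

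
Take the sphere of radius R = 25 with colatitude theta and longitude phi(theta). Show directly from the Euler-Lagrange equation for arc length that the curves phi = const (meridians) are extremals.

On the sphere of radius R = 25 with spherical coordinates (θ, φ), the induced metric is
    ds^2 = 625(dθ^2 + sin^2(θ) dφ^2).
Using θ as the parameter, the arc-length functional becomes
    J[φ] = ∫ 25 sqrt(1 + sin^2(θ) (dφ/dθ)^2) dθ.
So L = 25 sqrt(1 + sin^2(θ) φ'^2). Compute
    ∂L/∂φ = 0  (L has no explicit φ dependence),
    ∂L/∂φ' = 25 sin^2(θ) φ' / sqrt(1 + sin^2(θ) φ'^2).
For the candidate φ(θ) = c (constant), φ' = 0, so ∂L/∂φ' evaluated along the candidate vanishes, and ∂L/∂φ is identically zero. Hence
    d/dθ(∂L/∂φ') − ∂L/∂φ = 0
is satisfied. Therefore meridians φ = const are extremals of arc length — they are geodesics on the sphere.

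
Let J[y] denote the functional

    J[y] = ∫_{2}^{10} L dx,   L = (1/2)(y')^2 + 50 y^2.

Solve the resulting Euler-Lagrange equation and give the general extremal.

The Lagrangian is L = (1/2)(y')^2 + 50 y^2.
∂L/∂y = 100y.
∂L/∂y' = y'.
The Euler-Lagrange equation d/dx(∂L/∂y') − ∂L/∂y = 0 becomes:
    y'' - 100 y = 0
General solution: y(x) = A e^(10x) + B e^(-10x), where A and B are arbitrary constants fixed by the endpoint conditions.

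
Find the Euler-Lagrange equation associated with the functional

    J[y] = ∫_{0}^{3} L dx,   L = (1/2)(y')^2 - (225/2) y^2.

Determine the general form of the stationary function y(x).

The Lagrangian is L = (1/2)(y')^2 - (225/2) y^2.
∂L/∂y = -225y.
∂L/∂y' = y'.
The Euler-Lagrange equation d/dx(∂L/∂y') − ∂L/∂y = 0 becomes:
    y'' + 225 y = 0
General solution: y(x) = A sin(15x) + B cos(15x), where A and B are arbitrary constants fixed by the endpoint conditions.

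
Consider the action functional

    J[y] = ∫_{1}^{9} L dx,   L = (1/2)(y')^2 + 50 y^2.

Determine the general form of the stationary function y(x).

The Lagrangian is L = (1/2)(y')^2 + 50 y^2.
∂L/∂y = 100y.
∂L/∂y' = y'.
The Euler-Lagrange equation d/dx(∂L/∂y') − ∂L/∂y = 0 becomes:
    y'' - 100 y = 0
General solution: y(x) = A e^(10x) + B e^(-10x), where A and B are arbitrary constants fixed by the endpoint conditions.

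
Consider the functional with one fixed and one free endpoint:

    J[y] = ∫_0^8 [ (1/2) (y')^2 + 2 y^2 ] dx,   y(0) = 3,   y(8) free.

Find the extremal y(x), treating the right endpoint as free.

The Lagrangian L = (1/2) (y')^2 + 2 y^2 gives
    ∂L/∂y = 4 y,   ∂L/∂y' = y'.
Euler-Lagrange: y'' − 4 y = 0.
With k = 2, the general solution is
    y(x) = A cosh(2 x) + B sinh(2 x).
Fixed left endpoint y(0) = 3 ⇒ A = 3.
The right endpoint x = 8 is free, so the natural (transversality) condition is ∂L/∂y' |_{x=8} = 0, i.e. y'(8) = 0.
Compute y'(x) = A k sinh(k x) + B k cosh(k x), so
    y'(8) = A k sinh(k·8) + B k cosh(k·8) = 0
    ⇒ B = −A tanh(k·8) = − 3 tanh(2·8).
Therefore the extremal is
    y(x) = 3 cosh(2 x) − 3 tanh(2·8) sinh(2 x).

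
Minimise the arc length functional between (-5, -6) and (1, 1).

Arc-length functional: J[y] = ∫ sqrt(1 + (y')^2) dx.
Lagrangian L = sqrt(1 + (y')^2) has no explicit y dependence, so ∂L/∂y = 0 and the Euler-Lagrange equation gives
    d/dx( y' / sqrt(1 + (y')^2) ) = 0  ⇒  y' / sqrt(1 + (y')^2) = const.
Hence y' is constant, so y(x) is affine.
Fitting the endpoints (-5, -6) and (1, 1):
    slope m = (1 − (-6)) / (1 − (-5)) = 7/6,
    intercept c = (-6) − m·(-5) = -1/6.
Extremal: y(x) = (7/6) x - 1/6.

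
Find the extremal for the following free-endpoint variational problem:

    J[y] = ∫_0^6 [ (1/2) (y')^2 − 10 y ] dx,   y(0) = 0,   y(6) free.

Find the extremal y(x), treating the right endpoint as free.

The Lagrangian L = (1/2) (y')^2 − 10 y gives
    ∂L/∂y = −10,   ∂L/∂y' = y'.
Euler-Lagrange: d/dx(y') − (−10) = 0, i.e. y'' + 10 = 0, so
    y(x) = −(10/2) x^2 + C1 x + C2.
Fixed left endpoint y(0) = 0 ⇒ C2 = 0.
The right endpoint x = 6 is free, so the natural (transversality) condition is ∂L/∂y' |_{x=6} = 0, i.e. y'(6) = 0.
Compute y'(x) = −10 x + C1, so y'(6) = −60 + C1 = 0 ⇒ C1 = 60.
Therefore the extremal is
    y(x) = −5 x^2 + 60 x.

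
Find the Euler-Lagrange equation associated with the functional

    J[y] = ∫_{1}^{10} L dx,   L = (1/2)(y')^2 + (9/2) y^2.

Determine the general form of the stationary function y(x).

The Lagrangian is L = (1/2)(y')^2 + (9/2) y^2.
∂L/∂y = 9y.
∂L/∂y' = y'.
The Euler-Lagrange equation d/dx(∂L/∂y') − ∂L/∂y = 0 becomes:
    y'' - 9 y = 0
General solution: y(x) = A e^(3x) + B e^(-3x), where A and B are arbitrary constants fixed by the endpoint conditions.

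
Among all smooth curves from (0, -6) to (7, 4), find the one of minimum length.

Arc-length functional: J[y] = ∫ sqrt(1 + (y')^2) dx.
Lagrangian L = sqrt(1 + (y')^2) has no explicit y dependence, so ∂L/∂y = 0 and the Euler-Lagrange equation gives
    d/dx( y' / sqrt(1 + (y')^2) ) = 0  ⇒  y' / sqrt(1 + (y')^2) = const.
Hence y' is constant, so y(x) is affine.
Fitting the endpoints (0, -6) and (7, 4):
    slope m = (4 − (-6)) / (7 − 0) = 10/7,
    intercept c = (-6) − m·0 = -6.
Extremal: y(x) = (10/7) x - 6.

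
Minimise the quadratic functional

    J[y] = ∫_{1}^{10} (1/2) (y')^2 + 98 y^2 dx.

The Lagrangian is L = (1/2) (y')^2 + 98 y^2.
Compute ∂L/∂y = 196y, ∂L/∂y' = y'.
The Euler-Lagrange equation d/dx(∂L/∂y') − ∂L/∂y = 0 reduces to
    y'' − 196 y = 0.
Its general solution is
    y(x) = A e^(14x) + B e^(−14x),
with A, B fixed by the endpoint conditions.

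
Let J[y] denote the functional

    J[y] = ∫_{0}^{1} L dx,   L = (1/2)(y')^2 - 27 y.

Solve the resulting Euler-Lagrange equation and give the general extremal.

The Lagrangian is L = (1/2)(y')^2 - 27 y.
∂L/∂y = -27.
∂L/∂y' = y'.
The Euler-Lagrange equation d/dx(∂L/∂y') − ∂L/∂y = 0 becomes:
    y'' + 27 = 0
General solution: y(x) = -(27/2) x^2 + A x + B, where A and B are arbitrary constants fixed by the endpoint conditions.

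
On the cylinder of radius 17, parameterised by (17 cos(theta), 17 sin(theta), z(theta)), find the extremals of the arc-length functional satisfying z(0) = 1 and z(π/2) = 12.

Parameterise the cylinder of radius R = 17 as
    r(θ) = (17 cos θ, 17 sin θ, z(θ)).
The arc-length element is
    ds = sqrt(289 + (dz/dθ)^2) dθ,
so the Lagrangian is L = sqrt(289 + z'^2).
L depends on z' only, not on z or θ, so ∂L/∂z = 0 and
    ∂L/∂z' = z' / sqrt(289 + z'^2).
The Euler-Lagrange equation gives
    d/dθ( z' / sqrt(289 + z'^2) ) = 0,
so z' is constant. Integrating once:
    z(θ) = a θ + b,
a helix on the cylinder (a straight line when the cylinder is unrolled). The constants a, b are determined by the endpoint conditions.
With endpoint conditions z(0) = 1 and z(π/2) = 12: from z(0) = b we get b = 1, and a·π/2 + 1 = 12 gives a = 22/π, so
    z(θ) = (22/π) θ + 1.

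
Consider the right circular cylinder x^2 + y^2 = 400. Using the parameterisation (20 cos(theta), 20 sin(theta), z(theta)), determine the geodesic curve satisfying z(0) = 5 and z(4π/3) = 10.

Parameterise the cylinder of radius R = 20 as
    r(θ) = (20 cos θ, 20 sin θ, z(θ)).
The arc-length element is
    ds = sqrt(400 + (dz/dθ)^2) dθ,
so the Lagrangian is L = sqrt(400 + z'^2).
L depends on z' only, not on z or θ, so ∂L/∂z = 0 and
    ∂L/∂z' = z' / sqrt(400 + z'^2).
The Euler-Lagrange equation gives
    d/dθ( z' / sqrt(400 + z'^2) ) = 0,
so z' is constant. Integrating once:
    z(θ) = a θ + b,
a helix on the cylinder (a straight line when the cylinder is unrolled). The constants a, b are determined by the endpoint conditions.
With endpoint conditions z(0) = 5 and z(4π/3) = 10: from z(0) = b we get b = 5, and a·4π/3 + 5 = 10 gives a = 15/(4π), so
    z(θ) = (15/(4π)) θ + 5.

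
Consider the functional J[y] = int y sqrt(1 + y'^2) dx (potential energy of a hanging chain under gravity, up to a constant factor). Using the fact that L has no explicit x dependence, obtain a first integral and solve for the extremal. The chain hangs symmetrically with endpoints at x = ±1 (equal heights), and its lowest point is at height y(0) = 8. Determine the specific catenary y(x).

The Lagrangian L(y, y') = y sqrt(1 + y'^2) has no explicit x dependence, so the Beltrami identity applies:
    L − y' ∂L/∂y' = C.
Compute ∂L/∂y' = y · y' / sqrt(1 + y'^2). Then
    L − y' ∂L/∂y'
    = y sqrt(1 + y'^2) − y · y'^2 / sqrt(1 + y'^2)
    = y (1 + y'^2 − y'^2) / sqrt(1 + y'^2)
    = y / sqrt(1 + y'^2) = C.
Squaring gives y^2 = C^2 (1 + y'^2), i.e.
    y'^2 = y^2 / C^2 − 1.
Separating variables,
    dy / sqrt(y^2 − C^2) = dx / C,
and integrating gives arccosh(y / C) = (x − a)/C, so
    y(x) = C cosh((x − a)/C),
the catenary. The constants C and a are fixed by the two endpoint conditions (and, for the hanging-chain problem, the length constraint selects C).
Now fit the given data. The endpoints x = ±1 are symmetric at equal height, so the catenary is even about its minimum: a = 0 and y(x) = C cosh(x/C). The lowest point is y(0) = C cosh(0) = C, and we are told y(0) = 8, so C = 8. Therefore
    y(x) = 8 cosh(x/8),
and at the endpoints
    y(±1) = 8 cosh(1/8).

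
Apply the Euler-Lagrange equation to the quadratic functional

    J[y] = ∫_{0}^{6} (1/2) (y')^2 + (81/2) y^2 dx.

The Lagrangian is L = (1/2) (y')^2 + (81/2) y^2.
Compute ∂L/∂y = 81y, ∂L/∂y' = y'.
The Euler-Lagrange equation d/dx(∂L/∂y') − ∂L/∂y = 0 reduces to
    y'' − 81 y = 0.
Its general solution is
    y(x) = A e^(9x) + B e^(−9x),
with A, B fixed by the endpoint conditions.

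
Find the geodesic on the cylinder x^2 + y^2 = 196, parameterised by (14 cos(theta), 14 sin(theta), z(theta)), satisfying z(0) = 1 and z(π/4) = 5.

Parameterise the cylinder of radius R = 14 as
    r(θ) = (14 cos θ, 14 sin θ, z(θ)).
The arc-length element is
    ds = sqrt(196 + (dz/dθ)^2) dθ,
so the Lagrangian is L = sqrt(196 + z'^2).
L depends on z' only, not on z or θ, so ∂L/∂z = 0 and
    ∂L/∂z' = z' / sqrt(196 + z'^2).
The Euler-Lagrange equation gives
    d/dθ( z' / sqrt(196 + z'^2) ) = 0,
so z' is constant. Integrating once:
    z(θ) = a θ + b,
a helix on the cylinder (a straight line when the cylinder is unrolled). The constants a, b are determined by the endpoint conditions.
With endpoint conditions z(0) = 1 and z(π/4) = 5: from z(0) = b we get b = 1, and a·π/4 + 1 = 5 gives a = 16/π, so
    z(θ) = (16/π) θ + 1.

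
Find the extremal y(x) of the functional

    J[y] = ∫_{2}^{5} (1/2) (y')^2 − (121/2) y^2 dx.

The Lagrangian is L = (1/2) (y')^2 − (121/2) y^2.
Compute ∂L/∂y = -121y, ∂L/∂y' = y'.
The Euler-Lagrange equation d/dx(∂L/∂y') − ∂L/∂y = 0 reduces to
    y'' + 121 y = 0.
Its general solution is
    y(x) = A sin(11x) + B cos(11x),
with A, B fixed by the endpoint conditions.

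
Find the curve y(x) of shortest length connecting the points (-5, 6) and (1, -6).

Arc-length functional: J[y] = ∫ sqrt(1 + (y')^2) dx.
Lagrangian L = sqrt(1 + (y')^2) has no explicit y dependence, so ∂L/∂y = 0 and the Euler-Lagrange equation gives
    d/dx( y' / sqrt(1 + (y')^2) ) = 0  ⇒  y' / sqrt(1 + (y')^2) = const.
Hence y' is constant, so y(x) is affine.
Fitting the endpoints (-5, 6) and (1, -6):
    slope m = ((-6) − 6) / (1 − (-5)) = -2,
    intercept c = 6 − m·(-5) = -4.
Extremal: y(x) = -2 x - 4.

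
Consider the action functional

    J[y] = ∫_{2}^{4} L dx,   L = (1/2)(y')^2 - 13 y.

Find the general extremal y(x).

The Lagrangian is L = (1/2)(y')^2 - 13 y.
∂L/∂y = -13.
∂L/∂y' = y'.
The Euler-Lagrange equation d/dx(∂L/∂y') − ∂L/∂y = 0 becomes:
    y'' + 13 = 0
General solution: y(x) = -(13/2) x^2 + A x + B, where A and B are arbitrary constants fixed by the endpoint conditions.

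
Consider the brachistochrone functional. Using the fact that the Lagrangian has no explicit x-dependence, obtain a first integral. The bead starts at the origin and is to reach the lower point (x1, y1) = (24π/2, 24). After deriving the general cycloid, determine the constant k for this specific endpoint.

The Lagrangian L = sqrt((1 + y'^2) / y) has no explicit x dependence, so the Beltrami identity applies:
    L − y' ∂L/∂y' = C.
Compute ∂L/∂y' = y' / sqrt(y (1 + y'^2)).
Substitute:
    sqrt((1 + y'^2)/y) − y'·y' / sqrt(y (1 + y'^2))
    = (1 + y'^2) / sqrt(y (1 + y'^2)) − y'^2 / sqrt(y (1 + y'^2))
    = 1 / sqrt(y (1 + y'^2)) = C.
Squaring and rearranging gives the first integral
    y (1 + y'^2) = 1/C^2 =: k   (constant).
Solving this first-order ODE by the substitution
    y = (k/2)(1 − cos θ)
yields the cycloid parameterisation
    x(θ) = (k/2)(θ − sin θ),   y(θ) = (k/2)(1 − cos θ).
The constant k is fixed by the endpoint condition.
Now fit the given lower endpoint (x1, y1) = (24π/2, 24). At the bottom of the first arch (θ = π), the parametric equations give
    y(π) = (k/2)(1 − cos π) = k,
    x(π) = (k/2)(π − sin π) = kπ/2.
Matching y(π) = 24 gives k = 24, consistent with x(π) = 24π/2. Therefore the specific cycloid is
    x(θ) = (24/2)(θ − sin θ),   y(θ) = (24/2)(1 − cos θ).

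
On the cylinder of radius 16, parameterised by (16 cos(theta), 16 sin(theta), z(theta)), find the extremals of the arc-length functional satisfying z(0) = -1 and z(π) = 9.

Parameterise the cylinder of radius R = 16 as
    r(θ) = (16 cos θ, 16 sin θ, z(θ)).
The arc-length element is
    ds = sqrt(256 + (dz/dθ)^2) dθ,
so the Lagrangian is L = sqrt(256 + z'^2).
L depends on z' only, not on z or θ, so ∂L/∂z = 0 and
    ∂L/∂z' = z' / sqrt(256 + z'^2).
The Euler-Lagrange equation gives
    d/dθ( z' / sqrt(256 + z'^2) ) = 0,
so z' is constant. Integrating once:
    z(θ) = a θ + b,
a helix on the cylinder (a straight line when the cylinder is unrolled). The constants a, b are determined by the endpoint conditions.
With endpoint conditions z(0) = -1 and z(π) = 9: from z(0) = b we get b = -1, and a·π + -1 = 9 gives a = 10/π, so
    z(θ) = (10/π) θ − 1.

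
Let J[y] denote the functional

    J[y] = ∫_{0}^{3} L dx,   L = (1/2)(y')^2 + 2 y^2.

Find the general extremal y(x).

The Lagrangian is L = (1/2)(y')^2 + 2 y^2.
∂L/∂y = 4y.
∂L/∂y' = y'.
The Euler-Lagrange equation d/dx(∂L/∂y') − ∂L/∂y = 0 becomes:
    y'' - 4 y = 0
General solution: y(x) = A e^(2x) + B e^(-2x), where A and B are arbitrary constants fixed by the endpoint conditions.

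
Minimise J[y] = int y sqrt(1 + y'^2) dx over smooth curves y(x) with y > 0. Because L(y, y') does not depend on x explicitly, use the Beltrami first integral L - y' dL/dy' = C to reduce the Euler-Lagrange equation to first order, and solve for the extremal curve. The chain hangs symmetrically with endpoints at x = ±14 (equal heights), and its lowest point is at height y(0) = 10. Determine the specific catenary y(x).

The Lagrangian L(y, y') = y sqrt(1 + y'^2) has no explicit x dependence, so the Beltrami identity applies:
    L − y' ∂L/∂y' = C.
Compute ∂L/∂y' = y · y' / sqrt(1 + y'^2). Then
    L − y' ∂L/∂y'
    = y sqrt(1 + y'^2) − y · y'^2 / sqrt(1 + y'^2)
    = y (1 + y'^2 − y'^2) / sqrt(1 + y'^2)
    = y / sqrt(1 + y'^2) = C.
Squaring gives y^2 = C^2 (1 + y'^2), i.e.
    y'^2 = y^2 / C^2 − 1.
Separating variables,
    dy / sqrt(y^2 − C^2) = dx / C,
and integrating gives arccosh(y / C) = (x − a)/C, so
    y(x) = C cosh((x − a)/C),
the catenary. The constants C and a are fixed by the two endpoint conditions (and, for the hanging-chain problem, the length constraint selects C).
Now fit the given data. The endpoints x = ±14 are symmetric at equal height, so the catenary is even about its minimum: a = 0 and y(x) = C cosh(x/C). The lowest point is y(0) = C cosh(0) = C, and we are told y(0) = 10, so C = 10. Therefore
    y(x) = 10 cosh(x/10),
and at the endpoints
    y(±14) = 10 cosh(14/10).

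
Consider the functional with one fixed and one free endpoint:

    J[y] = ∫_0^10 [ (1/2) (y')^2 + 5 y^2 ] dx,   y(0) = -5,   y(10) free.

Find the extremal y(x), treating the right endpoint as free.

The Lagrangian L = (1/2) (y')^2 + 5 y^2 gives
    ∂L/∂y = 10 y,   ∂L/∂y' = y'.
Euler-Lagrange: y'' − 10 y = 0.
With k = sqrt(10), the general solution is
    y(x) = A cosh(sqrt(10) x) + B sinh(sqrt(10) x).
Fixed left endpoint y(0) = -5 ⇒ A = -5.
The right endpoint x = 10 is free, so the natural (transversality) condition is ∂L/∂y' |_{x=10} = 0, i.e. y'(10) = 0.
Compute y'(x) = A k sinh(k x) + B k cosh(k x), so
    y'(10) = A k sinh(k·10) + B k cosh(k·10) = 0
    ⇒ B = −A tanh(k·10) = 5 tanh(sqrt(10)·10).
Therefore the extremal is
    y(x) = −5 cosh(sqrt(10) x) + 5 tanh(sqrt(10)·10) sinh(sqrt(10) x).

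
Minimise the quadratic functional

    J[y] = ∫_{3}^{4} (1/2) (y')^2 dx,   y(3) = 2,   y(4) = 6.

The Lagrangian is L = (1/2) (y')^2.
Compute ∂L/∂y = 0, ∂L/∂y' = y'.
The Euler-Lagrange equation d/dx(∂L/∂y') − ∂L/∂y = 0 reduces to
    y'' = 0.
Its general solution is
    y(x) = A x + B,
with A, B fixed by the endpoint conditions.
Applying the endpoint conditions y(3) = 2 and y(4) = 6: solve A·3 + B = 2 and A·4 + B = 6. Subtracting gives A(4 − 3) = 6 − 2, so A = 4, and B = 2 − A·3 = -10. Therefore
    y(x) = 4 x - 10.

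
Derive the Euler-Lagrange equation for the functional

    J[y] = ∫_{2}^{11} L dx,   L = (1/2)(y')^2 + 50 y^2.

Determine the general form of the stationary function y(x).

The Lagrangian is L = (1/2)(y')^2 + 50 y^2.
∂L/∂y = 100y.
∂L/∂y' = y'.
The Euler-Lagrange equation d/dx(∂L/∂y') − ∂L/∂y = 0 becomes:
    y'' - 100 y = 0
General solution: y(x) = A e^(10x) + B e^(-10x), where A and B are arbitrary constants fixed by the endpoint conditions.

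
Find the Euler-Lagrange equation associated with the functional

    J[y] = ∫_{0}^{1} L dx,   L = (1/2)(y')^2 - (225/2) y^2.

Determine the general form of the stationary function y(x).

The Lagrangian is L = (1/2)(y')^2 - (225/2) y^2.
∂L/∂y = -225y.
∂L/∂y' = y'.
The Euler-Lagrange equation d/dx(∂L/∂y') − ∂L/∂y = 0 becomes:
    y'' + 225 y = 0
General solution: y(x) = A sin(15x) + B cos(15x), where A and B are arbitrary constants fixed by the endpoint conditions.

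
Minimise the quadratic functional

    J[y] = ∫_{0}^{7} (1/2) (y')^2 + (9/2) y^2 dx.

The Lagrangian is L = (1/2) (y')^2 + (9/2) y^2.
Compute ∂L/∂y = 9y, ∂L/∂y' = y'.
The Euler-Lagrange equation d/dx(∂L/∂y') − ∂L/∂y = 0 reduces to
    y'' − 9 y = 0.
Its general solution is
    y(x) = A e^(3x) + B e^(−3x),
with A, B fixed by the endpoint conditions.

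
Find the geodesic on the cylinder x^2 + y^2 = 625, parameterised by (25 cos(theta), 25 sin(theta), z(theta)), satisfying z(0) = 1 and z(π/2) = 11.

Parameterise the cylinder of radius R = 25 as
    r(θ) = (25 cos θ, 25 sin θ, z(θ)).
The arc-length element is
    ds = sqrt(625 + (dz/dθ)^2) dθ,
so the Lagrangian is L = sqrt(625 + z'^2).
L depends on z' only, not on z or θ, so ∂L/∂z = 0 and
    ∂L/∂z' = z' / sqrt(625 + z'^2).
The Euler-Lagrange equation gives
    d/dθ( z' / sqrt(625 + z'^2) ) = 0,
so z' is constant. Integrating once:
    z(θ) = a θ + b,
a helix on the cylinder (a straight line when the cylinder is unrolled). The constants a, b are determined by the endpoint conditions.
With endpoint conditions z(0) = 1 and z(π/2) = 11: from z(0) = b we get b = 1, and a·π/2 + 1 = 11 gives a = 20/π, so
    z(θ) = (20/π) θ + 1.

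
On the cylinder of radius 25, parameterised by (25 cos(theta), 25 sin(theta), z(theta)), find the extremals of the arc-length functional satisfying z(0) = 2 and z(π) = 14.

Parameterise the cylinder of radius R = 25 as
    r(θ) = (25 cos θ, 25 sin θ, z(θ)).
The arc-length element is
    ds = sqrt(625 + (dz/dθ)^2) dθ,
so the Lagrangian is L = sqrt(625 + z'^2).
L depends on z' only, not on z or θ, so ∂L/∂z = 0 and
    ∂L/∂z' = z' / sqrt(625 + z'^2).
The Euler-Lagrange equation gives
    d/dθ( z' / sqrt(625 + z'^2) ) = 0,
so z' is constant. Integrating once:
    z(θ) = a θ + b,
a helix on the cylinder (a straight line when the cylinder is unrolled). The constants a, b are determined by the endpoint conditions.
With endpoint conditions z(0) = 2 and z(π) = 14: from z(0) = b we get b = 2, and a·π + 2 = 14 gives a = 12/π, so
    z(θ) = (12/π) θ + 2.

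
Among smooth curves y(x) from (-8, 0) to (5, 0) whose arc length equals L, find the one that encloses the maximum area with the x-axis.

Set up the augmented Lagrangian using a multiplier λ for the length constraint:
    F(y, y') = y − λ sqrt(1 + y'^2).
F has no explicit x dependence, so the Beltrami identity yields a first integral
    F − y' ∂F/∂y' = C.
Compute ∂F/∂y' = −λ y' / sqrt(1 + y'^2). Then
    y − λ sqrt(1 + y'^2) + λ y'^2 / sqrt(1 + y'^2) = C
    ⇒  y − λ / sqrt(1 + y'^2) = C.
Solving for y' and integrating gives
    (x − a)^2 + (y − b)^2 = λ^2,
a circular arc of radius λ. The constants a, b are determined by the endpoint conditions y(-8) = y(5) = 0, and λ is fixed implicitly by the length constraint
    ∫_{-8}^{5} sqrt(1 + y'^2) dx = L.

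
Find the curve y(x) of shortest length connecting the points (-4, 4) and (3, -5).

Arc-length functional: J[y] = ∫ sqrt(1 + (y')^2) dx.
Lagrangian L = sqrt(1 + (y')^2) has no explicit y dependence, so ∂L/∂y = 0 and the Euler-Lagrange equation gives
    d/dx( y' / sqrt(1 + (y')^2) ) = 0  ⇒  y' / sqrt(1 + (y')^2) = const.
Hence y' is constant, so y(x) is affine.
Fitting the endpoints (-4, 4) and (3, -5):
    slope m = ((-5) − 4) / (3 − (-4)) = -9/7,
    intercept c = 4 − m·(-4) = -8/7.
Extremal: y(x) = (-9/7) x - 8/7.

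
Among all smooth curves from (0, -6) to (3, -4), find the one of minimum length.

Arc-length functional: J[y] = ∫ sqrt(1 + (y')^2) dx.
Lagrangian L = sqrt(1 + (y')^2) has no explicit y dependence, so ∂L/∂y = 0 and the Euler-Lagrange equation gives
    d/dx( y' / sqrt(1 + (y')^2) ) = 0  ⇒  y' / sqrt(1 + (y')^2) = const.
Hence y' is constant, so y(x) is affine.
Fitting the endpoints (0, -6) and (3, -4):
    slope m = ((-4) − (-6)) / (3 − 0) = 2/3,
    intercept c = (-6) − m·0 = -6.
Extremal: y(x) = (2/3) x - 6.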